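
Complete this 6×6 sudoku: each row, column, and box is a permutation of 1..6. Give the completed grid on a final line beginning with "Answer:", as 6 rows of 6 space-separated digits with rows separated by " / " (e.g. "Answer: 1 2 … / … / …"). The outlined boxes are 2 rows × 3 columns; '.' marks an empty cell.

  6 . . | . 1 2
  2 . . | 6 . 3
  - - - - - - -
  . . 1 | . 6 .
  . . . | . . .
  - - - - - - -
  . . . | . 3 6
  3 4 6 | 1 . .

Step 1. [r5c4∈{2,4,5}] across row 5, 4 lands solely at r5c4, so r5c4=4.
Step 2. [r1c4∈{5}] nothing but 5 survives at r1c4 ⇒ r1c4=5.
Step 3. [r1c2∈{3}] r1c2 is down to just 3. So r1c2=3.
Step 4. [r4c3∈{2,3,4,5}] in col 3, 3 fits only at r4c3. So r4c3=3.
Step 5. [r4c4∈{2}] r4c4's peers cover all but 2 ⇒ r4c4=2.
Step 6. [r6c6∈{5}] nothing but 5 survives at r6c6, so r6c6=5.
Step 7. [r4c5∈{4,5}] 5 has one home in col 5: r4c5, so r4c5=5.
Step 8. [r3c2∈{2,5}] in row 3, 2 fits only at r3c2. So r3c2=2.
Step 9. [r3c6∈{4}] nothing but 4 survives at r3c6. So r3c6=4.
Step 10. [r2c2∈{1,5}] r2c2 is the only open cell in row 2 admitting 1. So r2c2=1.
Step 11. [r2c3∈{4,5}] r2c3 is the only open cell in row 2 admitting 5. So r2c3=5.
Step 12. [r3c1∈{5}] r3c1 is down to just 5, so r3c1=5.
Step 13. [r4c1∈{4}] r4c1 has the single candidate 4, so r4c1=4.
Step 14. [r6c5∈{2}] nothing but 2 survives at r6c5 ⇒ r6c5=2.
Step 15. [r2c5∈{4}] only 4 remains possible at r2c5. So r2c5=4.
Step 16. [r5c3∈{2}] only 2 remains possible at r5c3 ⇒ r5c3=2.
Step 17. [r4c6∈{1}] r4c6 has the single candidate 1 ⇒ r4c6=1.
Step 18. [r1c3∈{4}] r1c3 is down to just 4. So r1c3=4.
Step 19. [r3c4∈{3}] r3c4's peers cover all but 3 ⇒ r3c4=3.
Step 20. [r4c2∈{6}] nothing but 6 survives at r4c2, so r4c2=6.
Step 21. [r5c2∈{5}] r5c2 is down to just 5. So r5c2=5.
Step 22. [r5c1∈{1}] r5c1 is down to just 1. So r5c1=1.

Answer: 6 3 4 5 1 2 / 2 1 5 6 4 3 / 5 2 1 3 6 4 / 4 6 3 2 5 1 / 1 5 2 4 3 6 / 3 4 6 1 2 5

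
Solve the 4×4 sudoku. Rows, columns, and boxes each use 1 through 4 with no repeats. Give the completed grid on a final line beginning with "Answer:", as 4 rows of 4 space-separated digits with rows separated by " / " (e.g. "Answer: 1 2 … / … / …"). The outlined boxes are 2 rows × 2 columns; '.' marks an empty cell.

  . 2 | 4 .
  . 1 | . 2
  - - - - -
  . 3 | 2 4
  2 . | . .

Step 1. [r2c3∈{3}] r2c3's peers cover all but 3, so r2c3=3.
Step 2. [r4c3∈{1}] r4c3's peers cover all but 1. So r4c3=1.
Step 3. [r4c4∈{3}] r4c4 is down to just 3. So r4c4=3.
Step 4. [r4c2∈{4}] r4c2's peers cover all but 4 ⇒ r4c2=4.
Step 5. [r3c1∈{1}] r3c1 is down to just 1, so r3c1=1.
Step 6. [r2c1∈{4}] r2c1 is down to just 4 ⇒ r2c1=4.
Step 7. [r1c1∈{3}] nothing but 3 survives at r1c1, so r1c1=3.
Step 8. [r1c4∈{1}] r1c4 is down to just 1 ⇒ r1c4=1.

Answer: 3 2 4 1 / 4 1 3 2 / 1 3 2 4 / 2 4 1 3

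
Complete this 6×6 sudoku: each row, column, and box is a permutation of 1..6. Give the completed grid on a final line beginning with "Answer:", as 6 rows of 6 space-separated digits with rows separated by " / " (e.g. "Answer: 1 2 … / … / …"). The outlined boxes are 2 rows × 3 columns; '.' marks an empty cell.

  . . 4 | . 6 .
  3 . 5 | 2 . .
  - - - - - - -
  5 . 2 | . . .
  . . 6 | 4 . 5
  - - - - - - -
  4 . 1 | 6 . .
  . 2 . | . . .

Step 1. [r1c2∈{1}] r1c2 has the single candidate 1, so r1c2=1.
Step 2. [r6c3∈{3}] nothing but 3 survives at r6c3. So r6c3=3.
Step 3. [r4c5∈{1,2,3}] r4c5 is the only open cell in row 4 admitting 2, so r4c5=2.
Step 4. [r1c6∈{3}] r1c6's peers cover all but 3. So r1c6=3.
Step 5. [r3c4∈{1,3}] across col 4, 3 lands solely at r3c4. So r3c4=3.
Step 6. [r6c4∈{1,5}] across col 4, 1 lands solely at r6c4. So r6c4=1.
Step 7. [r3c5∈{1}] nothing but 1 survives at r3c5 ⇒ r3c5=1.
Step 8. [r2c5∈{4}] nothing but 4 survives at r2c5. So r2c5=4.
Step 9. [r5c2∈{5}] only 5 remains possible at r5c2 ⇒ r5c2=5.
Step 10. [r6c1∈{6}] r6c1's peers cover all but 6, so r6c1=6.
Step 11. [r6c5∈{5}] r6c5 has the single candidate 5, so r6c5=5.
Step 12. [r6c6∈{4}] r6c6 is down to just 4 ⇒ r6c6=4.
Step 13. [r4c1∈{1}] r4c1's peers cover all but 1, so r4c1=1.
Step 14. [r3c6∈{6}] only 6 remains possible at r3c6, so r3c6=6.
Step 15. [r5c6∈{2}] r5c6 is down to just 2, so r5c6=2.
Step 16. [r4c2∈{3}] only 3 remains possible at r4c2, so r4c2=3.
Step 17. [r2c2∈{6}] only 6 remains possible at r2c2 ⇒ r2c2=6.
Step 18. [r1c1∈{2}] only 2 remains possible at r1c1 ⇒ r1c1=2.
Step 19. [r1c4∈{5}] only 5 remains possible at r1c4. So r1c4=5.
Step 20. [r3c2∈{4}] r3c2 is down to just 4, so r3c2=4.
Step 21. [r2c6∈{1}] r2c6 is down to just 1, so r2c6=1.
Step 22. [r5c5∈{3}] r5c5 has the single candidate 3, so r5c5=3.

Answer: 2 1 4 5 6 3 / 3 6 5 2 4 1 / 5 4 2 3 1 6 / 1 3 6 4 2 5 / 4 5 1 6 3 2 / 6 2 3 1 5 4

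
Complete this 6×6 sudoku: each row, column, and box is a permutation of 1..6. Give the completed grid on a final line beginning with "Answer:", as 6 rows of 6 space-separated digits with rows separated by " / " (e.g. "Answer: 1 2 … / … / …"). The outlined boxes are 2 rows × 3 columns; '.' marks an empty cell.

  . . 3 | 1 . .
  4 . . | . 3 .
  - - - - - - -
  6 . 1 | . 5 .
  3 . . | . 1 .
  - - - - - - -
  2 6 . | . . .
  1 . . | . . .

Step 1. [r5c5∈{4}] r5c5 has the single candidate 4, so r5c5=4.
Step 2. [r5c3∈{5}] r5c3 is down to just 5, so r5c3=5.
Step 3. [r1c6∈{2,4,5,6}] in row 1, 4 fits only at r1c6, so r1c6=4.
Step 4. [r4c2∈{2,4,5}] in row 4, 5 fits only at r4c2 ⇒ r4c2=5.
Step 5. [r1c5∈{2,6}] across row 1, 6 lands solely at r1c5 ⇒ r1c5=6.
Step 6. [r5c4∈{3}] r5c4 has the single candidate 3. So r5c4=3.
Step 7. [r1c2∈{2}] r1c2 has the single candidate 2, so r1c2=2.
Step 8. [r4c3∈{2,4}] col 3 places 2 nowhere but r4c3 ⇒ r4c3=2.
Step 9. [r3c2∈{4}] r3c2's peers cover all but 4, so r3c2=4.
Step 10. [r3c4∈{2}] r3c4's peers cover all but 2 ⇒ r3c4=2.
Step 11. [r2c4∈{5}] only 5 remains possible at r2c4. So r2c4=5.
Step 12. [r6c4∈{6}] nothing but 6 survives at r6c4. So r6c4=6.
Step 13. [r2c6∈{2}] r2c6 is down to just 2, so r2c6=2.
Step 14. [r3c6∈{3}] nothing but 3 survives at r3c6, so r3c6=3.
Step 15. [r6c5∈{2}] r6c5 is down to just 2. So r6c5=2.
Step 16. [r6c6∈{5}] only 5 remains possible at r6c6 ⇒ r6c6=5.
Step 17. [r5c6∈{1}] nothing but 1 survives at r5c6. So r5c6=1.
Step 18. [r6c2∈{3}] r6c2 has the single candidate 3. So r6c2=3.
Step 19. [r4c6∈{6}] r4c6 has the single candidate 6 ⇒ r4c6=6.
Step 20. [r2c3∈{6}] r2c3 is down to just 6, so r2c3=6.
Step 21. [r2c2∈{1}] r2c2's peers cover all but 1, so r2c2=1.
Step 22. [r4c4∈{4}] r4c4 has the single candidate 4. So r4c4=4.
Step 23. [r6c3∈{4}] only 4 remains possible at r6c3, so r6c3=4.
Step 24. [r1c1∈{5}] only 5 remains possible at r1c1 ⇒ r1c1=5.

Answer: 5 2 3 1 6 4 / 4 1 6 5 3 2 / 6 4 1 2 5 3 / 3 5 2 4 1 6 / 2 6 5 3 4 1 / 1 3 4 6 2 5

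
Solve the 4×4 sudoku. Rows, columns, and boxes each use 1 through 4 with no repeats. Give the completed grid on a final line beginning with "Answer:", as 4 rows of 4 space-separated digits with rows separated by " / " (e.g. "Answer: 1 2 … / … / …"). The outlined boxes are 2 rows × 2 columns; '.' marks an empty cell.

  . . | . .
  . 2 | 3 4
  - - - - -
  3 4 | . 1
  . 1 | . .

Step 1. [r3c3∈{2}] r3c3 is down to just 2. So r3c3=2.
Step 2. [r1c3∈{1}] only 1 remains possible at r1c3 ⇒ r1c3=1.
Step 3. [r1c2∈{3}] r1c2 has the single candidate 3. So r1c2=3.
Step 4. [r4c4∈{3}] r4c4 is down to just 3 ⇒ r4c4=3.
Step 5. [r1c1∈{4}] nothing but 4 survives at r1c1 ⇒ r1c1=4.
Step 6. [r2c1∈{1}] nothing but 1 survives at r2c1. So r2c1=1.
Step 7. [r4c3∈{4}] r4c3's peers cover all but 4 ⇒ r4c3=4.
Step 8. [r1c4∈{2}] nothing but 2 survives at r1c4. So r1c4=2.
Step 9. [r4c1∈{2}] r4c1 is down to just 2. So r4c1=2.

Answer: 4 3 1 2 / 1 2 3 4 / 3 4 2 1 / 2 1 4 3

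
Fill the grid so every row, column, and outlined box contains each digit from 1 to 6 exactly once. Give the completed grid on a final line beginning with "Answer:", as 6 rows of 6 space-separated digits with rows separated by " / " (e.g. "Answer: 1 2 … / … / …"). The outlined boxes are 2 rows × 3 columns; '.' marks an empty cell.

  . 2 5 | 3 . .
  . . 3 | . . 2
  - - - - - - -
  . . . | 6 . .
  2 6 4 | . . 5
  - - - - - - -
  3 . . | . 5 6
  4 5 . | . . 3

Step 1. [r4c4∈{1}] r4c4's peers cover all but 1, so r4c4=1.
Step 2. [r6c5∈{1,2}] r6c5 is the only open cell in box 6 admitting 1 ⇒ r6c5=1.
Step 3. [r3c3∈{1}] r3c3's peers cover all but 1 ⇒ r3c3=1.
Step 4. [r2c2∈{1,4}] 4 has one home in col 2: r2c2. So r2c2=4.
Step 5. [r3c5∈{2,3,4}] across row 3, 2 lands solely at r3c5. So r3c5=2.
Step 6. [r2c1∈{1,6}] in row 2, 1 fits only at r2c1. So r2c1=1.
Step 7. [r6c4∈{2}] nothing but 2 survives at r6c4 ⇒ r6c4=2.
Step 8. [r1c5∈{4,6}] col 5 places 4 nowhere but r1c5, so r1c5=4.
Step 9. [r4c5∈{3}] r4c5's peers cover all but 3, so r4c5=3.
Step 10. [r1c1∈{6}] r1c1 is down to just 6, so r1c1=6.
Step 11. [r5c2∈{1}] only 1 remains possible at r5c2, so r5c2=1.
Step 12. [r2c4∈{5}] only 5 remains possible at r2c4, so r2c4=5.
Step 13. [r6c3∈{6}] r6c3 has the single candidate 6, so r6c3=6.
Step 14. [r5c4∈{4}] r5c4's peers cover all but 4. So r5c4=4.
Step 15. [r5c3∈{2}] nothing but 2 survives at r5c3, so r5c3=2.
Step 16. [r3c1∈{5}] r3c1's peers cover all but 5. So r3c1=5.
Step 17. [r3c2∈{3}] only 3 remains possible at r3c2 ⇒ r3c2=3.
Step 18. [r2c5∈{6}] only 6 remains possible at r2c5 ⇒ r2c5=6.
Step 19. [r3c6∈{4}] r3c6's peers cover all but 4. So r3c6=4.
Step 20. [r1c6∈{1}] r1c6 is down to just 1, so r1c6=1.

Answer: 6 2 5 3 4 1 / 1 4 3 5 6 2 / 5 3 1 6 2 4 / 2 6 4 1 3 5 / 3 1 2 4 5 6 / 4 5 6 2 1 3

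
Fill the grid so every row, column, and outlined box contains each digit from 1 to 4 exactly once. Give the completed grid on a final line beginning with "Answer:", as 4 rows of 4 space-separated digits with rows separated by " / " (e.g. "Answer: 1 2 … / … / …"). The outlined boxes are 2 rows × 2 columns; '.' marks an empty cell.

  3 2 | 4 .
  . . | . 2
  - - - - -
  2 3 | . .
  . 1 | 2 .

Step 1. [r3c4∈{1,4}] r3c4 is the only open cell in row 3 admitting 4. So r3c4=4.
Step 2. [r2c1∈{1,4}] r2c1 is the only open cell in col 1 admitting 1 ⇒ r2c1=1.
Step 3. [r2c3∈{3}] r2c3 is down to just 3 ⇒ r2c3=3.
Step 4. [r4c4∈{3}] r4c4 is down to just 3, so r4c4=3.
Step 5. [r4c1∈{4}] only 4 remains possible at r4c1, so r4c1=4.
Step 6. [r1c4∈{1}] r1c4's peers cover all but 1, so r1c4=1.
Step 7. [r3c3∈{1}] r3c3 is down to just 1, so r3c3=1.
Step 8. [r2c2∈{4}] only 4 remains possible at r2c2 ⇒ r2c2=4.

Answer: 3 2 4 1 / 1 4 3 2 / 2 3 1 4 / 4 1 2 3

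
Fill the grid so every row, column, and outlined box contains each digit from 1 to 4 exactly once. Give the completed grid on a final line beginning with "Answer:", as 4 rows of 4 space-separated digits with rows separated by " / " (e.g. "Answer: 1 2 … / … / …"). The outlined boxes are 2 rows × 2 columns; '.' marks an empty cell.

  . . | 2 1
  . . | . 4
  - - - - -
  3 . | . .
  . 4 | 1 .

Step 1. [r4c1∈{2}] only 2 remains possible at r4c1. So r4c1=2.
Step 2. [r2c2∈{1,2,3}] 2 has one home in row 2: r2c2, so r2c2=2.
Step 3. [r3c2∈{1}] r3c2 has the single candidate 1. So r3c2=1.
Step 4. [r4c4∈{3}] r4c4 is down to just 3. So r4c4=3.
Step 5. [r3c4∈{2}] nothing but 2 survives at r3c4. So r3c4=2.
Step 6. [r3c3∈{4}] nothing but 4 survives at r3c3 ⇒ r3c3=4.
Step 7. [r1c2∈{3}] r1c2's peers cover all but 3 ⇒ r1c2=3.
Step 8. [r2c3∈{3}] r2c3 is down to just 3, so r2c3=3.
Step 9. [r1c1∈{4}] r1c1 has the single candidate 4, so r1c1=4.
Step 10. [r2c1∈{1}] r2c1 is down to just 1 ⇒ r2c1=1.

Answer: 4 3 2 1 / 1 2 3 4 / 3 1 4 2 / 2 4 1 3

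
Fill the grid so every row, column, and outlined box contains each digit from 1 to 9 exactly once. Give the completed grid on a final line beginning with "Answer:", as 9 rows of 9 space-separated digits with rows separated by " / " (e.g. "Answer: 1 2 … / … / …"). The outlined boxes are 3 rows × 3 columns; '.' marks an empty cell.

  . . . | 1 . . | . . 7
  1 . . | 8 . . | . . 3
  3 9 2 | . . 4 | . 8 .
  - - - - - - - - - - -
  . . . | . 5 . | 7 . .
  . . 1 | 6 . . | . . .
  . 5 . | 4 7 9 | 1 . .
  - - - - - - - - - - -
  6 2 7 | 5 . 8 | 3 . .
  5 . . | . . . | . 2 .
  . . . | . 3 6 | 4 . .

Step 1. [r4c4∈{2,3}] col 4 places 3 nowhere but r4c4, so r4c4=3.
Step 2. [r5c6∈{2}] only 2 remains possible at r5c6 ⇒ r5c6=2.
Step 3. [r3c9∈{1,5,6}] row 3 places 1 nowhere but r3c9 ⇒ r3c9=1.
Step 4. [r7c9∈{9}] r7c9 is down to just 9, so r7c9=9.
Step 5. [r3c7∈{5,6}] in row 3, 5 fits only at r3c7 ⇒ r3c7=5.
Step 6. [r5c1∈{4,7,8,9}] in col 1, 7 fits only at r5c1 ⇒ r5c1=7.
Step 7. [r3c4∈{7}] r3c4's peers cover all but 7. So r3c4=7.
Step 8. [r5c5∈{8}] r5c5 is down to just 8. So r5c5=8.
Step 9. [r8c7∈{6,8}] col 7 places 8 nowhere but r8c7, so r8c7=8.
Step 10. [r5c7∈{9}] only 9 remains possible at r5c7, so r5c7=9.
Step 11. [r8c4∈{9}] r8c4 has the single candidate 9. So r8c4=9.
Step 12. [r9c9∈{5}] r9c9's peers cover all but 5 ⇒ r9c9=5.
Step 13. [r5c9∈{4}] r5c9's peers cover all but 4 ⇒ r5c9=4.
Step 14. [r4c8∈{6}] r4c8 is down to just 6. So r4c8=6.
Step 15. [r6c3∈{3,6,8}] r6c3 is the only open cell in row 6 admitting 6, so r6c3=6.
Step 16. [r7c8∈{1}] r7c8 has the single candidate 1. So r7c8=1.
Step 17. [r8c5∈{1,4}] r8c5 is the only open cell in col 5 admitting 1 ⇒ r8c5=1.
Step 18. [r8c3∈{3,4}] r8c3 is the only open cell in col 3 admitting 3, so r8c3=3.
Step 19. [r8c2∈{4}] only 4 remains possible at r8c2. So r8c2=4.
Step 20. [r4c2∈{8}] only 8 remains possible at r4c2 ⇒ r4c2=8.
Step 21. [r1c2∈{6}] only 6 remains possible at r1c2, so r1c2=6.
Step 22. [r6c1∈{2}] only 2 remains possible at r6c1. So r6c1=2.
Step 23. [r2c7∈{2,6}] across col 7, 6 lands solely at r2c7, so r2c7=6.
Step 24. [r2c5∈{2,9}] 2 has one home in row 2: r2c5 ⇒ r2c5=2.
Step 25. [r2c6∈{5}] r2c6's peers cover all but 5. So r2c6=5.
Step 26. [r2c3∈{4}] r2c3 has the single candidate 4, so r2c3=4.
Step 27. [r4c3∈{9}] only 9 remains possible at r4c3. So r4c3=9.
Step 28. [r9c3∈{8}] r9c3 has the single candidate 8. So r9c3=8.
Step 29. [r6c8∈{3}] r6c8 is down to just 3 ⇒ r6c8=3.
Step 30. [r1c5∈{9}] nothing but 9 survives at r1c5 ⇒ r1c5=9.
Step 31. [r8c6∈{7}] nothing but 7 survives at r8c6 ⇒ r8c6=7.
Step 32. [r1c3∈{5}] nothing but 5 survives at r1c3 ⇒ r1c3=5.
Step 33. [r1c1∈{8}] only 8 remains possible at r1c1. So r1c1=8.
Step 34. [r9c4∈{2}] r9c4 has the single candidate 2 ⇒ r9c4=2.
Step 35. [r9c8∈{7}] r9c8's peers cover all but 7, so r9c8=7.
Step 36. [r4c6∈{1}] r4c6 has the single candidate 1. So r4c6=1.
Step 37. [r2c8∈{9}] nothing but 9 survives at r2c8, so r2c8=9.
Step 38. [r5c8∈{5}] r5c8 is down to just 5, so r5c8=5.
Step 39. [r7c5∈{4}] r7c5 has the single candidate 4, so r7c5=4.
Step 40. [r9c2∈{1}] nothing but 1 survives at r9c2, so r9c2=1.
Step 41. [r8c9∈{6}] only 6 remains possible at r8c9. So r8c9=6.
Step 42. [r5c2∈{3}] r5c2 has the single candidate 3. So r5c2=3.
Step 43. [r2c2∈{7}] r2c2 has the single candidate 7 ⇒ r2c2=7.
Step 44. [r1c7∈{2}] r1c7 is down to just 2 ⇒ r1c7=2.
Step 45. [r1c8∈{4}] r1c8 is down to just 4, so r1c8=4.
Step 46. [r1c6∈{3}] only 3 remains possible at r1c6, so r1c6=3.
Step 47. [r4c9∈{2}] r4c9 has the single candidate 2, so r4c9=2.
Step 48. [r6c9∈{8}] r6c9 is down to just 8 ⇒ r6c9=8.
Step 49. [r3c5∈{6}] only 6 remains possible at r3c5, so r3c5=6.
Step 50. [r9c1∈{9}] only 9 remains possible at r9c1. So r9c1=9.
Step 51. [r4c1∈{4}] r4c1 is down to just 4. So r4c1=4.

Answer: 8 6 5 1 9 3 2 4 7 / 1 7 4 8 2 5 6 9 3 / 3 9 2 7 6 4 5 8 1 / 4 8 9 3 5 1 7 6 2 / 7 3 1 6 8 2 9 5 4 / 2 5 6 4 7 9 1 3 8 / 6 2 7 5 4 8 3 1 9 / 5 4 3 9 1 7 8 2 6 / 9 1 8 2 3 6 4 7 5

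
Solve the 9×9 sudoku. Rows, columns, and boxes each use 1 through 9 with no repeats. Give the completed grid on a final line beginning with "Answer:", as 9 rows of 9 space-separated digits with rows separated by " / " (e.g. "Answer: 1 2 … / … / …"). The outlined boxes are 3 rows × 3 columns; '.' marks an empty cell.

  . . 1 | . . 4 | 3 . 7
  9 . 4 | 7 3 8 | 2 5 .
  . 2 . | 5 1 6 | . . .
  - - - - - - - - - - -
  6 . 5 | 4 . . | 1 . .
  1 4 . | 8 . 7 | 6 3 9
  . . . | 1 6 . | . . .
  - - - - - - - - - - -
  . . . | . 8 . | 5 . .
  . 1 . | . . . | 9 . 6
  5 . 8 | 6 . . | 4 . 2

Step 1. [r4c9∈{8}] r4c9's peers cover all but 8. So r4c9=8.
Step 2. [r7c9∈{1,3}] in col 9, 3 fits only at r7c9 ⇒ r7c9=3.
Step 3. [r8c4∈{2,3}] 3 has one home in col 4: r8c4 ⇒ r8c4=3.
Step 4. [r5c3∈{2}] r5c3's peers cover all but 2 ⇒ r5c3=2.
Step 5. [r8c3∈{7}] only 7 remains possible at r8c3, so r8c3=7.
Step 6. [r1c1∈{8}] nothing but 8 survives at r1c1, so r1c1=8.
Step 7. [r6c7∈{7}] r6c7 is down to just 7. So r6c7=7.
Step 8. [r6c1∈{3}] only 3 remains possible at r6c1 ⇒ r6c1=3.
Step 9. [r6c3∈{9}] r6c3 has the single candidate 9 ⇒ r6c3=9.
Step 10. [r3c8∈{4,8,9}] in row 3, 9 fits only at r3c8. So r3c8=9.
Step 11. [r8c5∈{2,4,5}] r8c5 is the only open cell in col 5 admitting 4 ⇒ r8c5=4.
Step 12. [r4c8∈{2}] r4c8 is down to just 2. So r4c8=2.
Step 13. [r4c5∈{9}] r4c5 is down to just 9. So r4c5=9.
Step 14. [r6c6∈{2,5}] r6c6 is the only open cell in row 6 admitting 2 ⇒ r6c6=2.
Step 15. [r7c4∈{2,9}] 2 has one home in box 8: r7c4. So r7c4=2.
Step 16. [r2c2∈{6}] nothing but 6 survives at r2c2 ⇒ r2c2=6.
Step 17. [r7c8∈{1,7}] row 7 places 7 nowhere but r7c8. So r7c8=7.
Step 18. [r7c6∈{1,9}] in row 7, 1 fits only at r7c6. So r7c6=1.
Step 19. [r6c9∈{4,5}] 5 has one home in row 6: r6c9. So r6c9=5.
Step 20. [r7c2∈{9}] nothing but 9 survives at r7c2. So r7c2=9.
Step 21. [r6c8∈{4}] r6c8's peers cover all but 4, so r6c8=4.
Step 22. [r1c2∈{5}] r1c2's peers cover all but 5 ⇒ r1c2=5.
Step 23. [r4c6∈{3}] nothing but 3 survives at r4c6 ⇒ r4c6=3.
Step 24. [r2c9∈{1}] only 1 remains possible at r2c9 ⇒ r2c9=1.
Step 25. [r1c4∈{9}] r1c4 has the single candidate 9. So r1c4=9.
Step 26. [r3c1∈{7}] r3c1 is down to just 7 ⇒ r3c1=7.
Step 27. [r5c5∈{5}] nothing but 5 survives at r5c5 ⇒ r5c5=5.
Step 28. [r8c6∈{5}] r8c6's peers cover all but 5 ⇒ r8c6=5.
Step 29. [r9c8∈{1}] r9c8 is down to just 1. So r9c8=1.
Step 30. [r8c8∈{8}] r8c8 has the single candidate 8. So r8c8=8.
Step 31. [r3c7∈{8}] r3c7 has the single candidate 8 ⇒ r3c7=8.
Step 32. [r9c5∈{7}] r9c5 has the single candidate 7, so r9c5=7.
Step 33. [r6c2∈{8}] r6c2 has the single candidate 8. So r6c2=8.
Step 34. [r7c3∈{6}] only 6 remains possible at r7c3. So r7c3=6.
Step 35. [r9c6∈{9}] r9c6 is down to just 9, so r9c6=9.
Step 36. [r9c2∈{3}] r9c2's peers cover all but 3 ⇒ r9c2=3.
Step 37. [r4c2∈{7}] r4c2 is down to just 7 ⇒ r4c2=7.
Step 38. [r1c8∈{6}] only 6 remains possible at r1c8. So r1c8=6.
Step 39. [r8c1∈{2}] r8c1 is down to just 2. So r8c1=2.
Step 40. [r7c1∈{4}] nothing but 4 survives at r7c1, so r7c1=4.
Step 41. [r1c5∈{2}] r1c5 has the single candidate 2 ⇒ r1c5=2.
Step 42. [r3c9∈{4}] nothing but 4 survives at r3c9, so r3c9=4.
Step 43. [r3c3∈{3}] only 3 remains possible at r3c3, so r3c3=3.

Answer: 8 5 1 9 2 4 3 6 7 / 9 6 4 7 3 8 2 5 1 / 7 2 3 5 1 6 8 9 4 / 6 7 5 4 9 3 1 2 8 / 1 4 2 8 5 7 6 3 9 / 3 8 9 1 6 2 7 4 5 / 4 9 6 2 8 1 5 7 3 / 2 1 7 3 4 5 9 8 6 / 5 3 8 6 7 9 4 1 2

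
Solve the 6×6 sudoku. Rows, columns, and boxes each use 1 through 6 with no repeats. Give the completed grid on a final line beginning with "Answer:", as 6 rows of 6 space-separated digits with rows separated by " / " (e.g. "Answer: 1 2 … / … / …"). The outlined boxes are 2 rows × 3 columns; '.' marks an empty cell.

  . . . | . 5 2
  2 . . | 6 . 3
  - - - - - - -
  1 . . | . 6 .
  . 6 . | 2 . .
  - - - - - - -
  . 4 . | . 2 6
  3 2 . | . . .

Step 1. [r4c5∈{1,3,4}] 3 has one home in col 5: r4c5 ⇒ r4c5=3.
Step 2. [r5c1∈{5}] r5c1's peers cover all but 5 ⇒ r5c1=5.
Step 3. [r4c1∈{4}] r4c1 has the single candidate 4, so r4c1=4.
Step 4. [r5c3∈{1}] nothing but 1 survives at r5c3 ⇒ r5c3=1.
Step 5. [r4c3∈{5}] nothing but 5 survives at r4c3. So r4c3=5.
Step 6. [r3c2∈{3}] r3c2 is down to just 3 ⇒ r3c2=3.
Step 7. [r1c2∈{1}] nothing but 1 survives at r1c2. So r1c2=1.
Step 8. [r6c4∈{1,4,5}] in col 4, 1 fits only at r6c4 ⇒ r6c4=1.
Step 9. [r1c4∈{4}] r1c4 is down to just 4 ⇒ r1c4=4.
Step 10. [r6c6∈{4,5}] r6c6 is the only open cell in row 6 admitting 5. So r6c6=5.
Step 11. [r1c1∈{6}] r1c1 has the single candidate 6 ⇒ r1c1=6.
Step 12. [r2c5∈{1}] r2c5 is down to just 1. So r2c5=1.
Step 13. [r4c6∈{1}] r4c6 has the single candidate 1. So r4c6=1.
Step 14. [r6c3∈{6}] nothing but 6 survives at r6c3 ⇒ r6c3=6.
Step 15. [r5c4∈{3}] nothing but 3 survives at r5c4, so r5c4=3.
Step 16. [r3c6∈{4}] r3c6 has the single candidate 4, so r3c6=4.
Step 17. [r3c3∈{2}] only 2 remains possible at r3c3 ⇒ r3c3=2.
Step 18. [r2c2∈{5}] r2c2 has the single candidate 5. So r2c2=5.
Step 19. [r2c3∈{4}] r2c3 is down to just 4. So r2c3=4.
Step 20. [r1c3∈{3}] r1c3 is down to just 3. So r1c3=3.
Step 21. [r6c5∈{4}] r6c5 is down to just 4 ⇒ r6c5=4.
Step 22. [r3c4∈{5}] nothing but 5 survives at r3c4. So r3c4=5.

Answer: 6 1 3 4 5 2 / 2 5 4 6 1 3 / 1 3 2 5 6 4 / 4 6 5 2 3 1 / 5 4 1 3 2 6 / 3 2 6 1 4 5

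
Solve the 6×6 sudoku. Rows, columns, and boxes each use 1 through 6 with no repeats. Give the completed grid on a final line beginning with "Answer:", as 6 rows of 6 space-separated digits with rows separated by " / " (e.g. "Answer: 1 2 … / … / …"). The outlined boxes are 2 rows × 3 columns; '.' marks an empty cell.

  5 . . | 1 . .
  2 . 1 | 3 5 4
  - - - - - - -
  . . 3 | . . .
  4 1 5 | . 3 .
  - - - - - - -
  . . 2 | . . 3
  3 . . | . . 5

Step 1. [r2c2∈{6}] only 6 remains possible at r2c2 ⇒ r2c2=6.
Step 2. [r6c2∈{4}] nothing but 4 survives at r6c2. So r6c2=4.
Step 3. [r3c1∈{6}] r3c1 has the single candidate 6, so r3c1=6.
Step 4. [r6c5∈{1,2,6}] r6c5 is the only open cell in row 6 admitting 1. So r6c5=1.
Step 5. [r3c2∈{2}] only 2 remains possible at r3c2, so r3c2=2.
Step 6. [r6c4∈{2,6}] in row 6, 2 fits only at r6c4. So r6c4=2.
Step 7. [r3c5∈{4}] r3c5 is down to just 4, so r3c5=4.
Step 8. [r1c5∈{2,6}] across col 5, 2 lands solely at r1c5 ⇒ r1c5=2.
Step 9. [r4c4∈{6}] only 6 remains possible at r4c4 ⇒ r4c4=6.
Step 10. [r1c2∈{3}] only 3 remains possible at r1c2, so r1c2=3.
Step 11. [r5c4∈{4}] r5c4's peers cover all but 4 ⇒ r5c4=4.
Step 12. [r5c2∈{5}] nothing but 5 survives at r5c2. So r5c2=5.
Step 13. [r5c1∈{1}] nothing but 1 survives at r5c1, so r5c1=1.
Step 14. [r5c5∈{6}] only 6 remains possible at r5c5, so r5c5=6.
Step 15. [r3c6∈{1}] nothing but 1 survives at r3c6. So r3c6=1.
Step 16. [r6c3∈{6}] r6c3 is down to just 6, so r6c3=6.
Step 17. [r3c4∈{5}] r3c4 is down to just 5. So r3c4=5.
Step 18. [r4c6∈{2}] r4c6 has the single candidate 2, so r4c6=2.
Step 19. [r1c6∈{6}] only 6 remains possible at r1c6 ⇒ r1c6=6.
Step 20. [r1c3∈{4}] r1c3 has the single candidate 4, so r1c3=4.

Answer: 5 3 4 1 2 6 / 2 6 1 3 5 4 / 6 2 3 5 4 1 / 4 1 5 6 3 2 / 1 5 2 4 6 3 / 3 4 6 2 1 5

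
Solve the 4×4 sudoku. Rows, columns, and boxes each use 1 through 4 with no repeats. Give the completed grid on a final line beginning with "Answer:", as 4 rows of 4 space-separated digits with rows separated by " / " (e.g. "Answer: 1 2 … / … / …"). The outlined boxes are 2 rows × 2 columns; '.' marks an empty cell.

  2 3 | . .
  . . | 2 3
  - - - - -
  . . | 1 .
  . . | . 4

Step 1. [r4c2∈{1,2}] in row 4, 2 fits only at r4c2 ⇒ r4c2=2.
Step 2. [r4c1∈{1,3}] across row 4, 1 lands solely at r4c1. So r4c1=1.
Step 3. [r3c2∈{4}] r3c2's peers cover all but 4, so r3c2=4.
Step 4. [r3c4∈{2}] nothing but 2 survives at r3c4. So r3c4=2.
Step 5. [r1c4∈{1}] nothing but 1 survives at r1c4, so r1c4=1.
Step 6. [r3c1∈{3}] nothing but 3 survives at r3c1, so r3c1=3.
Step 7. [r1c3∈{4}] nothing but 4 survives at r1c3, so r1c3=4.
Step 8. [r4c3∈{3}] only 3 remains possible at r4c3. So r4c3=3.
Step 9. [r2c2∈{1}] r2c2 is down to just 1. So r2c2=1.
Step 10. [r2c1∈{4}] r2c1 has the single candidate 4 ⇒ r2c1=4.

Answer: 2 3 4 1 / 4 1 2 3 / 3 4 1 2 / 1 2 3 4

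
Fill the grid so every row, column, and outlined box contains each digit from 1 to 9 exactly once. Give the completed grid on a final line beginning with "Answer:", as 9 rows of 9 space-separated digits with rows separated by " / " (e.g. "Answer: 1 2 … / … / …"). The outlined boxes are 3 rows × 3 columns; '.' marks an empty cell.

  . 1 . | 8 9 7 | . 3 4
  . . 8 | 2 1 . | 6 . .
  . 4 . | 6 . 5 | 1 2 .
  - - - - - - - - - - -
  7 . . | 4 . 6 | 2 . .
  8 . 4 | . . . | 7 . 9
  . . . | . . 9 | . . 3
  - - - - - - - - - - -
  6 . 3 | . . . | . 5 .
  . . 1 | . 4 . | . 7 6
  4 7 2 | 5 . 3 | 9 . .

Step 1. [r5c4∈{1,3}] in col 4, 3 fits only at r5c4. So r5c4=3.
Step 2. [r3c9∈{7,8}] 8 has one home in row 3: r3c9 ⇒ r3c9=8.
Step 3. [r1c7∈{5}] nothing but 5 survives at r1c7 ⇒ r1c7=5.
Step 4. [r4c9∈{1,5}] in col 9, 5 fits only at r4c9. So r4c9=5.
Step 5. [r6c3∈{5,6}] across col 3, 5 lands solely at r6c3 ⇒ r6c3=5.
Step 6. [r4c5∈{8}] r4c5 is down to just 8 ⇒ r4c5=8.
Step 7. [r6c8∈{1,4,6,8}] in col 8, 4 fits only at r6c8. So r6c8=4.
Step 8. [r8c6∈{2,8}] 2 has one home in row 8: r8c6 ⇒ r8c6=2.
Step 9. [r8c4∈{9}] r8c4 has the single candidate 9. So r8c4=9.
Step 10. [r9c8∈{1,8}] r9c8 is the only open cell in row 9 admitting 8. So r9c8=8.
Step 11. [r5c6∈{1}] r5c6 has the single candidate 1 ⇒ r5c6=1.
Step 12. [r7c2∈{8,9}] row 7 places 9 nowhere but r7c2. So r7c2=9.
Step 13. [r8c1∈{5}] only 5 remains possible at r8c1. So r8c1=5.
Step 14. [r7c4∈{1,7}] col 4 places 1 nowhere but r7c4, so r7c4=1.
Step 15. [r6c2∈{2,6}] across row 6, 6 lands solely at r6c2, so r6c2=6.
Step 16. [r5c2∈{2}] nothing but 2 survives at r5c2 ⇒ r5c2=2.
Step 17. [r2c2∈{3,5}] in row 2, 5 fits only at r2c2 ⇒ r2c2=5.
Step 18. [r2c1∈{3,9}] r2c1 is the only open cell in row 2 admitting 3 ⇒ r2c1=3.
Step 19. [r7c5∈{7}] r7c5 is down to just 7. So r7c5=7.
Step 20. [r4c3∈{9}] r4c3 has the single candidate 9 ⇒ r4c3=9.
Step 21. [r8c2∈{8}] only 8 remains possible at r8c2, so r8c2=8.
Step 22. [r8c7∈{3}] r8c7 is down to just 3 ⇒ r8c7=3.
Step 23. [r7c9∈{2}] nothing but 2 survives at r7c9 ⇒ r7c9=2.
Step 24. [r5c5∈{5}] only 5 remains possible at r5c5. So r5c5=5.
Step 25. [r9c9∈{1}] only 1 remains possible at r9c9, so r9c9=1.
Step 26. [r3c3∈{7}] only 7 remains possible at r3c3, so r3c3=7.
Step 27. [r2c8∈{9}] r2c8's peers cover all but 9 ⇒ r2c8=9.
Step 28. [r4c2∈{3}] nothing but 3 survives at r4c2, so r4c2=3.
Step 29. [r3c1∈{9}] r3c1 has the single candidate 9. So r3c1=9.
Step 30. [r2c9∈{7}] r2c9 has the single candidate 7 ⇒ r2c9=7.
Step 31. [r9c5∈{6}] r9c5's peers cover all but 6. So r9c5=6.
Step 32. [r3c5∈{3}] r3c5 is down to just 3. So r3c5=3.
Step 33. [r1c3∈{6}] r1c3 is down to just 6. So r1c3=6.
Step 34. [r6c5∈{2}] r6c5 is down to just 2, so r6c5=2.
Step 35. [r4c8∈{1}] r4c8's peers cover all but 1 ⇒ r4c8=1.
Step 36. [r6c4∈{7}] r6c4's peers cover all but 7, so r6c4=7.
Step 37. [r7c7∈{4}] r7c7's peers cover all but 4. So r7c7=4.
Step 38. [r7c6∈{8}] only 8 remains possible at r7c6 ⇒ r7c6=8.
Step 39. [r1c1∈{2}] r1c1's peers cover all but 2, so r1c1=2.
Step 40. [r6c7∈{8}] r6c7's peers cover all but 8. So r6c7=8.
Step 41. [r2c6∈{4}] r2c6 is down to just 4. So r2c6=4.
Step 42. [r5c8∈{6}] r5c8 has the single candidate 6, so r5c8=6.
Step 43. [r6c1∈{1}] r6c1's peers cover all but 1, so r6c1=1.

Answer: 2 1 6 8 9 7 5 3 4 / 3 5 8 2 1 4 6 9 7 / 9 4 7 6 3 5 1 2 8 / 7 3 9 4 8 6 2 1 5 / 8 2 4 3 5 1 7 6 9 / 1 6 5 7 2 9 8 4 3 / 6 9 3 1 7 8 4 5 2 / 5 8 1 9 4 2 3 7 6 / 4 7 2 5 6 3 9 8 1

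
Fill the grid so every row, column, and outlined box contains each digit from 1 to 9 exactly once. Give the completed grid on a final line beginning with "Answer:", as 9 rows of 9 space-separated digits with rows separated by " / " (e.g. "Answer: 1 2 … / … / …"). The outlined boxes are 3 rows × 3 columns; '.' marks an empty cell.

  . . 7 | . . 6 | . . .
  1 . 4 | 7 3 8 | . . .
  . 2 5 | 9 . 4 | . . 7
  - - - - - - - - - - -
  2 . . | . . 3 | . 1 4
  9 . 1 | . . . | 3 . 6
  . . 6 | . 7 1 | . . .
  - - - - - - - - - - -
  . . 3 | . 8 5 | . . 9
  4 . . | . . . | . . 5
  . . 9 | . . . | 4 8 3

Step 1. [r4c3∈{8}] only 8 remains possible at r4c3 ⇒ r4c3=8.
Step 2. [r2c9∈{2}] r2c9 is down to just 2 ⇒ r2c9=2.
Step 3. [r5c6∈{2}] r5c6 is down to just 2, so r5c6=2.
Step 4. [r1c9∈{1,8}] col 9 places 1 nowhere but r1c9, so r1c9=1.
Step 5. [r7c4∈{1,2,4,6}] row 7 places 4 nowhere but r7c4 ⇒ r7c4=4.
Step 6. [r8c3∈{2}] nothing but 2 survives at r8c3 ⇒ r8c3=2.
Step 7. [r8c2∈{1,6,7,8}] in row 8, 8 fits only at r8c2, so r8c2=8.
Step 8. [r4c5∈{5,6,9}] r4c5 is the only open cell in box 5 admitting 9. So r4c5=9.
Step 9. [r9c6∈{7}] r9c6 has the single candidate 7, so r9c6=7.
Step 10. [r7c1∈{6,7}] 7 has one home in col 1: r7c1. So r7c1=7.
Step 11. [r4c4∈{5,6}] row 4 places 6 nowhere but r4c4 ⇒ r4c4=6.
Step 12. [r1c8∈{3,4,5,9}] 4 has one home in row 1: r1c8. So r1c8=4.
Step 13. [r6c2∈{3,4,5}] across row 6, 4 lands solely at r6c2 ⇒ r6c2=4.
Step 14. [r6c1∈{3,5}] row 6 places 3 nowhere but r6c1. So r6c1=3.
Step 15. [r1c1∈{8}] r1c1 is down to just 8. So r1c1=8.
Step 16. [r3c1∈{6}] nothing but 6 survives at r3c1, so r3c1=6.
Step 17. [r2c2∈{9}] r2c2 is down to just 9. So r2c2=9.
Step 18. [r6c8∈{2,5,9}] across col 8, 9 lands solely at r6c8. So r6c8=9.
Step 19. [r6c7∈{2,5,8}] row 6 places 2 nowhere but r6c7 ⇒ r6c7=2.
Step 20. [r6c4∈{5,8}] in row 6, 5 fits only at r6c4, so r6c4=5.
Step 21. [r1c5∈{2,5}] col 5 places 5 nowhere but r1c5, so r1c5=5.
Step 22. [r9c5∈{1,2,6}] col 5 places 2 nowhere but r9c5 ⇒ r9c5=2.
Step 23. [r8c5∈{1,6}] col 5 places 6 nowhere but r8c5, so r8c5=6.
Step 24. [r9c2∈{1,5,6}] 6 has one home in row 9: r9c2 ⇒ r9c2=6.
Step 25. [r8c8∈{7}] r8c8 has the single candidate 7. So r8c8=7.
Step 26. [r5c8∈{5}] r5c8's peers cover all but 5 ⇒ r5c8=5.
Step 27. [r2c8∈{6}] r2c8's peers cover all but 6 ⇒ r2c8=6.
Step 28. [r8c7∈{1}] nothing but 1 survives at r8c7 ⇒ r8c7=1.
Step 29. [r4c7∈{7}] r4c7 has the single candidate 7. So r4c7=7.
Step 30. [r3c8∈{3}] r3c8's peers cover all but 3, so r3c8=3.
Step 31. [r7c2∈{1}] r7c2's peers cover all but 1, so r7c2=1.
Step 32. [r3c7∈{8}] only 8 remains possible at r3c7. So r3c7=8.
Step 33. [r7c8∈{2}] nothing but 2 survives at r7c8 ⇒ r7c8=2.
Step 34. [r5c5∈{4}] r5c5 is down to just 4, so r5c5=4.
Step 35. [r5c2∈{7}] only 7 remains possible at r5c2 ⇒ r5c2=7.
Step 36. [r8c4∈{3}] r8c4 is down to just 3, so r8c4=3.
Step 37. [r2c7∈{5}] nothing but 5 survives at r2c7, so r2c7=5.
Step 38. [r6c9∈{8}] r6c9 is down to just 8 ⇒ r6c9=8.
Step 39. [r8c6∈{9}] nothing but 9 survives at r8c6. So r8c6=9.
Step 40. [r1c4∈{2}] r1c4 has the single candidate 2, so r1c4=2.
Step 41. [r5c4∈{8}] r5c4 has the single candidate 8 ⇒ r5c4=8.
Step 42. [r1c2∈{3}] r1c2 is down to just 3. So r1c2=3.
Step 43. [r1c7∈{9}] r1c7's peers cover all but 9, so r1c7=9.
Step 44. [r4c2∈{5}] only 5 remains possible at r4c2 ⇒ r4c2=5.
Step 45. [r9c1∈{5}] r9c1 is down to just 5. So r9c1=5.
Step 46. [r7c7∈{6}] r7c7 is down to just 6, so r7c7=6.
Step 47. [r9c4∈{1}] r9c4's peers cover all but 1, so r9c4=1.
Step 48. [r3c5∈{1}] r3c5's peers cover all but 1, so r3c5=1.

Answer: 8 3 7 2 5 6 9 4 1 / 1 9 4 7 3 8 5 6 2 / 6 2 5 9 1 4 8 3 7 / 2 5 8 6 9 3 7 1 4 / 9 7 1 8 4 2 3 5 6 / 3 4 6 5 7 1 2 9 8 / 7 1 3 4 8 5 6 2 9 / 4 8 2 3 6 9 1 7 5 / 5 6 9 1 2 7 4 8 3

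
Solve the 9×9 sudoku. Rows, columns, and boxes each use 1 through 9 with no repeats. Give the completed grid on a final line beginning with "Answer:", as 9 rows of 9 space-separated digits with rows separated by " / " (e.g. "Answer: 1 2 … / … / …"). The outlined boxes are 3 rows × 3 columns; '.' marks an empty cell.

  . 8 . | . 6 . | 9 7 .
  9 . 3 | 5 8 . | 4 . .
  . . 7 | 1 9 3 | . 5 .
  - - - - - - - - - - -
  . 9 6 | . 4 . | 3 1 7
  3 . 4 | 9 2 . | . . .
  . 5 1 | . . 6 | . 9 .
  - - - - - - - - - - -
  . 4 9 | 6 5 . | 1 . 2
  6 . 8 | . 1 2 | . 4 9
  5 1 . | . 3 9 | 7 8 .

Step 1. [r5c9∈{5,6,8}] col 9 places 5 nowhere but r5c9. So r5c9=5.
Step 2. [r4c4∈{8}] r4c4 has the single candidate 8 ⇒ r4c4=8.
Step 3. [r6c1∈{2,7,8}] r6c1 is the only open cell in col 1 admitting 8, so r6c1=8.
Step 4. [r1c4∈{2,4}] 2 has one home in col 4: r1c4 ⇒ r1c4=2.
Step 5. [r2c8∈{2,6}] across col 8, 2 lands solely at r2c8 ⇒ r2c8=2.
Step 6. [r8c4∈{7}] r8c4 is down to just 7 ⇒ r8c4=7.
Step 7. [r5c7∈{6,8}] 8 has one home in row 5: r5c7. So r5c7=8.
Step 8. [r3c7∈{6}] r3c7's peers cover all but 6. So r3c7=6.
Step 9. [r3c1∈{2,4}] 4 has one home in row 3: r3c1. So r3c1=4.
Step 10. [r1c9∈{1,3}] r1c9 is the only open cell in row 1 admitting 3 ⇒ r1c9=3.
Step 11. [r6c5∈{7}] r6c5 has the single candidate 7 ⇒ r6c5=7.
Step 12. [r2c2∈{6}] r2c2 has the single candidate 6. So r2c2=6.
Step 13. [r2c9∈{1}] nothing but 1 survives at r2c9, so r2c9=1.
Step 14. [r2c6∈{7}] r2c6 is down to just 7 ⇒ r2c6=7.
Step 15. [r7c6∈{8}] r7c6's peers cover all but 8 ⇒ r7c6=8.
Step 16. [r1c3∈{5}] r1c3's peers cover all but 5, so r1c3=5.
Step 17. [r1c1∈{1}] r1c1 is down to just 1 ⇒ r1c1=1.
Step 18. [r6c7∈{2}] nothing but 2 survives at r6c7, so r6c7=2.
Step 19. [r5c6∈{1}] r5c6 has the single candidate 1, so r5c6=1.
Step 20. [r4c1∈{2}] nothing but 2 survives at r4c1, so r4c1=2.
Step 21. [r7c1∈{7}] nothing but 7 survives at r7c1 ⇒ r7c1=7.
Step 22. [r7c8∈{3}] r7c8 has the single candidate 3 ⇒ r7c8=3.
Step 23. [r5c2∈{7}] r5c2's peers cover all but 7, so r5c2=7.
Step 24. [r9c9∈{6}] only 6 remains possible at r9c9 ⇒ r9c9=6.
Step 25. [r6c9∈{4}] only 4 remains possible at r6c9. So r6c9=4.
Step 26. [r6c4∈{3}] r6c4 has the single candidate 3, so r6c4=3.
Step 27. [r3c2∈{2}] r3c2 has the single candidate 2. So r3c2=2.
Step 28. [r1c6∈{4}] r1c6 is down to just 4. So r1c6=4.
Step 29. [r5c8∈{6}] nothing but 6 survives at r5c8. So r5c8=6.
Step 30. [r4c6∈{5}] r4c6 has the single candidate 5 ⇒ r4c6=5.
Step 31. [r9c4∈{4}] nothing but 4 survives at r9c4, so r9c4=4.
Step 32. [r8c2∈{3}] r8c2 has the single candidate 3 ⇒ r8c2=3.
Step 33. [r8c7∈{5}] r8c7 is down to just 5, so r8c7=5.
Step 34. [r9c3∈{2}] r9c3's peers cover all but 2 ⇒ r9c3=2.
Step 35. [r3c9∈{8}] nothing but 8 survives at r3c9 ⇒ r3c9=8.

Answer: 1 8 5 2 6 4 9 7 3 / 9 6 3 5 8 7 4 2 1 / 4 2 7 1 9 3 6 5 8 / 2 9 6 8 4 5 3 1 7 / 3 7 4 9 2 1 8 6 5 / 8 5 1 3 7 6 2 9 4 / 7 4 9 6 5 8 1 3 2 / 6 3 8 7 1 2 5 4 9 / 5 1 2 4 3 9 7 8 6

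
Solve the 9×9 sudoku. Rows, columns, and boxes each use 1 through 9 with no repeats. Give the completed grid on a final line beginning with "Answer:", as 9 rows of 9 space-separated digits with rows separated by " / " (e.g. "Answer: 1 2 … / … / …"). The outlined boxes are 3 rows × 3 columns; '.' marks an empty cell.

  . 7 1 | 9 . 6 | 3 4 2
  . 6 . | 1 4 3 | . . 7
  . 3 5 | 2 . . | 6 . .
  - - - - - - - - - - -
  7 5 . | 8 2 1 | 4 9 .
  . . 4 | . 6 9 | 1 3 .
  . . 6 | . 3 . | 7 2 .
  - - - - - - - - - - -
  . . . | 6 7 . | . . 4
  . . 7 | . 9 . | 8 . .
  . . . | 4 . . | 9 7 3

Step 1. [r1c1∈{8}] r1c1 is down to just 8, so r1c1=8.
Step 2. [r5c1∈{2}] r5c1's peers cover all but 2 ⇒ r5c1=2.
Step 3. [r9c5∈{1,5,8}] r9c5 is the only open cell in col 5 admitting 1. So r9c5=1.
Step 4. [r8c8∈{1,5,6}] 6 has one home in col 8: r8c8, so r8c8=6.
Step 5. [r5c2∈{8}] r5c2 has the single candidate 8 ⇒ r5c2=8.
Step 6. [r9c2∈{2}] r9c2 has the single candidate 2. So r9c2=2.
Step 7. [r2c1∈{9}] r2c1 is down to just 9. So r2c1=9.
Step 8. [r6c4∈{5}] r6c4's peers cover all but 5 ⇒ r6c4=5.
Step 9. [r2c8∈{5,8}] row 2 places 8 nowhere but r2c8 ⇒ r2c8=8.
Step 10. [r7c8∈{1,5}] 5 has one home in col 8: r7c8 ⇒ r7c8=5.
Step 11. [r7c3∈{3,8,9}] across col 3, 9 lands solely at r7c3, so r7c3=9.
Step 12. [r7c2∈{1}] nothing but 1 survives at r7c2. So r7c2=1.
Step 13. [r7c6∈{2,8}] 8 has one home in row 7: r7c6, so r7c6=8.
Step 14. [r9c6∈{5}] r9c6 has the single candidate 5. So r9c6=5.
Step 15. [r8c1∈{3,4,5}] 5 has one home in row 8: r8c1 ⇒ r8c1=5.
Step 16. [r3c9∈{1,9}] row 3 places 9 nowhere but r3c9. So r3c9=9.
Step 17. [r7c7∈{2}] nothing but 2 survives at r7c7, so r7c7=2.
Step 18. [r9c3∈{8}] nothing but 8 survives at r9c3, so r9c3=8.
Step 19. [r6c9∈{8}] r6c9 has the single candidate 8 ⇒ r6c9=8.
Step 20. [r5c4∈{7}] r5c4 is down to just 7. So r5c4=7.
Step 21. [r3c1∈{4}] nothing but 4 survives at r3c1, so r3c1=4.
Step 22. [r2c3∈{2}] nothing but 2 survives at r2c3. So r2c3=2.
Step 23. [r4c9∈{6}] only 6 remains possible at r4c9 ⇒ r4c9=6.
Step 24. [r8c9∈{1}] r8c9's peers cover all but 1 ⇒ r8c9=1.
Step 25. [r8c2∈{4}] nothing but 4 survives at r8c2, so r8c2=4.
Step 26. [r6c2∈{9}] r6c2 is down to just 9, so r6c2=9.
Step 27. [r5c9∈{5}] nothing but 5 survives at r5c9. So r5c9=5.
Step 28. [r1c5∈{5}] r1c5's peers cover all but 5, so r1c5=5.
Step 29. [r9c1∈{6}] only 6 remains possible at r9c1, so r9c1=6.
Step 30. [r3c6∈{7}] r3c6 is down to just 7. So r3c6=7.
Step 31. [r6c6∈{4}] r6c6's peers cover all but 4, so r6c6=4.
Step 32. [r7c1∈{3}] r7c1's peers cover all but 3 ⇒ r7c1=3.
Step 33. [r4c3∈{3}] only 3 remains possible at r4c3, so r4c3=3.
Step 34. [r6c1∈{1}] r6c1 has the single candidate 1 ⇒ r6c1=1.
Step 35. [r2c7∈{5}] only 5 remains possible at r2c7 ⇒ r2c7=5.
Step 36. [r3c5∈{8}] r3c5's peers cover all but 8. So r3c5=8.
Step 37. [r8c6∈{2}] nothing but 2 survives at r8c6 ⇒ r8c6=2.
Step 38. [r3c8∈{1}] nothing but 1 survives at r3c8. So r3c8=1.
Step 39. [r8c4∈{3}] only 3 remains possible at r8c4 ⇒ r8c4=3.

Answer: 8 7 1 9 5 6 3 4 2 / 9 6 2 1 4 3 5 8 7 / 4 3 5 2 8 7 6 1 9 / 7 5 3 8 2 1 4 9 6 / 2 8 4 7 6 9 1 3 5 / 1 9 6 5 3 4 7 2 8 / 3 1 9 6 7 8 2 5 4 / 5 4 7 3 9 2 8 6 1 / 6 2 8 4 1 5 9 7 3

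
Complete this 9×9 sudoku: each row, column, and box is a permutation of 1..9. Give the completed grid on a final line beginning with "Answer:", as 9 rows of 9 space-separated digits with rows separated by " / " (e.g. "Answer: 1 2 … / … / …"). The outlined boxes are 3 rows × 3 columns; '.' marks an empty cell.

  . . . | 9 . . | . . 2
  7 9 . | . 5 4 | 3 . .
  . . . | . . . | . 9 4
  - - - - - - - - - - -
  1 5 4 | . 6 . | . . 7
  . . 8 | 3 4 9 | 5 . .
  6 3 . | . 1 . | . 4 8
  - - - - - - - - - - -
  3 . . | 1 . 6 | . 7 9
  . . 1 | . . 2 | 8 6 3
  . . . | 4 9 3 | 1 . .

Step 1. [r3c5∈{2,3,7,8}] across col 5, 2 lands solely at r3c5. So r3c5=2.
Step 2. [r7c3∈{2,5}] r7c3 is the only open cell in row 7 admitting 5, so r7c3=5.
Step 3. [r5c1∈{2}] only 2 remains possible at r5c1 ⇒ r5c1=2.
Step 4. [r1c8∈{1,5,8}] in box 3, 5 fits only at r1c8, so r1c8=5.
Step 5. [r9c8∈{2}] r9c8 is down to just 2 ⇒ r9c8=2.
Step 6. [r9c1∈{8}] nothing but 8 survives at r9c1. So r9c1=8.
Step 7. [r5c2∈{7}] r5c2's peers cover all but 7, so r5c2=7.
Step 8. [r4c6∈{8}] nothing but 8 survives at r4c6. So r4c6=8.
Step 9. [r9c2∈{6}] r9c2's peers cover all but 6, so r9c2=6.
Step 10. [r8c2∈{4}] only 4 remains possible at r8c2, so r8c2=4.
Step 11. [r1c5∈{3,7,8}] col 5 places 3 nowhere but r1c5. So r1c5=3.
Step 12. [r1c3∈{6}] r1c3's peers cover all but 6. So r1c3=6.
Step 13. [r3c7∈{6,7}] across col 7, 6 lands solely at r3c7. So r3c7=6.
Step 14. [r8c4∈{5,7}] row 8 places 5 nowhere but r8c4, so r8c4=5.
Step 15. [r2c8∈{1,8}] in col 8, 8 fits only at r2c8. So r2c8=8.
Step 16. [r1c2∈{1,8}] in row 1, 8 fits only at r1c2. So r1c2=8.
Step 17. [r1c6∈{1,7}] across row 1, 1 lands solely at r1c6 ⇒ r1c6=1.
Step 18. [r4c7∈{2,9}] row 4 places 9 nowhere but r4c7, so r4c7=9.
Step 19. [r3c6∈{7}] nothing but 7 survives at r3c6 ⇒ r3c6=7.
Step 20. [r4c4∈{2}] nothing but 2 survives at r4c4 ⇒ r4c4=2.
Step 21. [r5c9∈{1,6}] row 5 places 6 nowhere but r5c9. So r5c9=6.
Step 22. [r6c4∈{7}] only 7 remains possible at r6c4, so r6c4=7.
Step 23. [r1c1∈{4}] r1c1 has the single candidate 4. So r1c1=4.
Step 24. [r3c4∈{8}] only 8 remains possible at r3c4, so r3c4=8.
Step 25. [r2c4∈{6}] r2c4 is down to just 6 ⇒ r2c4=6.
Step 26. [r3c2∈{1}] nothing but 1 survives at r3c2. So r3c2=1.
Step 27. [r9c3∈{7}] r9c3's peers cover all but 7 ⇒ r9c3=7.
Step 28. [r2c9∈{1}] nothing but 1 survives at r2c9, so r2c9=1.
Step 29. [r7c5∈{8}] only 8 remains possible at r7c5. So r7c5=8.
Step 30. [r6c6∈{5}] nothing but 5 survives at r6c6. So r6c6=5.
Step 31. [r6c7∈{2}] r6c7 is down to just 2 ⇒ r6c7=2.
Step 32. [r3c3∈{3}] only 3 remains possible at r3c3 ⇒ r3c3=3.
Step 33. [r6c3∈{9}] r6c3 is down to just 9. So r6c3=9.
Step 34. [r5c8∈{1}] nothing but 1 survives at r5c8. So r5c8=1.
Step 35. [r8c1∈{9}] r8c1's peers cover all but 9 ⇒ r8c1=9.
Step 36. [r4c8∈{3}] r4c8 has the single candidate 3, so r4c8=3.
Step 37. [r3c1∈{5}] r3c1 has the single candidate 5 ⇒ r3c1=5.
Step 38. [r7c7∈{4}] only 4 remains possible at r7c7. So r7c7=4.
Step 39. [r2c3∈{2}] r2c3's peers cover all but 2. So r2c3=2.
Step 40. [r9c9∈{5}] r9c9 has the single candidate 5. So r9c9=5.
Step 41. [r8c5∈{7}] r8c5 has the single candidate 7, so r8c5=7.
Step 42. [r1c7∈{7}] nothing but 7 survives at r1c7 ⇒ r1c7=7.
Step 43. [r7c2∈{2}] nothing but 2 survives at r7c2 ⇒ r7c2=2.

Answer: 4 8 6 9 3 1 7 5 2 / 7 9 2 6 5 4 3 8 1 / 5 1 3 8 2 7 6 9 4 / 1 5 4 2 6 8 9 3 7 / 2 7 8 3 4 9 5 1 6 / 6 3 9 7 1 5 2 4 8 / 3 2 5 1 8 6 4 7 9 / 9 4 1 5 7 2 8 6 3 / 8 6 7 4 9 3 1 2 5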